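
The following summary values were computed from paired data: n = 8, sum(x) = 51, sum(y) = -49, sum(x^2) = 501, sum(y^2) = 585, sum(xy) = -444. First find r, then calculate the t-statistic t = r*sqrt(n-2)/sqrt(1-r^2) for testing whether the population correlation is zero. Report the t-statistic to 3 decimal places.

S_xy = nΣxy − ΣxΣy = 8·(-444) − 51·(-49) = -3552 − (-2499) = -1053
S_xx = nΣx² − (Σx)² = 8·501 − 51² = 4008 − 2601 = 1407
S_yy = nΣy² − (Σy)² = 8·585 − (-49)² = 4680 − 2401 = 2279
r = S_xy / √(S_xx·S_yy) = -1053 / √(1407·2279) = -1053 / √3206553 = -1053 / 1790.6851 = -0.5880
t = r·√(n−2)/√(1−r²) = -0.5880·√6 / √(1−0.345744) = -1.440300 / 0.808861 = -1.781

-1.781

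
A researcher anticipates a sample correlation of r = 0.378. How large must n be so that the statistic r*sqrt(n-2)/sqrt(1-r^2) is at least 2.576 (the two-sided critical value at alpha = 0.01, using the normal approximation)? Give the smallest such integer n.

Need r·√(n−2)/√(1−r²) ≥ 2.576
√(n−2) ≥ 2.576·√(1−0.142884) / 0.378 = 2.576·0.925806 / 0.378 = 6.3092
n−2 ≥ 39.8060  ⇒  n ≥ 41.8060
Smallest integer n = 42

42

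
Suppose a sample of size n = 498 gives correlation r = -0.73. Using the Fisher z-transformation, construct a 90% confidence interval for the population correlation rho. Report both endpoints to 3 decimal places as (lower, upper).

(-0.763, -0.694)

Fisher z: z_r = atanh(r) = ½·ln((1+(-0.73))/(1−(-0.73))) = -0.928727
SE(z) = 1/√(n−3) = 1/√495 = 0.044947
90% ⇒ z* = 1.645; margin = 1.645·0.044947 = 0.073938
CI on z-scale: (-1.002665, -0.854789)
Back-transform: tanh(-1.002665) = -0.762711, tanh(-0.854789) = -0.693563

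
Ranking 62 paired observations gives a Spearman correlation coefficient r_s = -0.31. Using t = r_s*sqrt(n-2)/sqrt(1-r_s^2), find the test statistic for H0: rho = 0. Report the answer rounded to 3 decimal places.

-2.526

1 − r_s² = 1 − 0.0961 = 0.9039;  √(1−r_s²) = 0.950737
√(n−2) = √60 = 7.745967
t = r_s·√(n−2)/√(1−r_s²) = -0.31 · 7.745967 / 0.950737 = -2.526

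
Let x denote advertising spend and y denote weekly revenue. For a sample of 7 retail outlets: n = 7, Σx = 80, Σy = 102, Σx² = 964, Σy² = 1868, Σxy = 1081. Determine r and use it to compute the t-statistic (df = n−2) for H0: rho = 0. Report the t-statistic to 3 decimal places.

-1.744

Numerator: nΣxy − (Σx)(Σy) = 7·1081 − (80)(102) = -593
Denominator: √[(nΣx²−(Σx)²)(nΣy²−(Σy)²)]
  nΣx²−(Σx)² = 7·964 − 6400 = 348;  nΣy²−(Σy)² = 7·1868 − 10404 = 2672
  √(348·2672) = √929856 = 964.2904
r = -593 / 964.2904 = -0.6150
t = r·√(n−2)/√(1−r²) = -0.6150·√5 / √(1−0.378225) = -1.375182 / 0.788527 = -1.744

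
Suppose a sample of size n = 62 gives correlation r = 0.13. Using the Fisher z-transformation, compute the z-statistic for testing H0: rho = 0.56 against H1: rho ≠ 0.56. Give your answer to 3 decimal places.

-3.857

z_r = atanh(0.13) = 0.130740,  z_0 = atanh(0.56) = 0.632833
SE = 1/√(n−3) = 1/√59 = 0.130189
z = (z_r − z_0)/SE = (0.130740 − 0.632833) / 0.130189 = -0.502093 / 0.130189 = -3.857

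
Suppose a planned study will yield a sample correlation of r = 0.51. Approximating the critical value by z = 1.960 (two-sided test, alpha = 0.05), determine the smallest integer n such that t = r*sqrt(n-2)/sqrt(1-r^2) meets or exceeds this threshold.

Need r·√(n−2)/√(1−r²) ≥ 1.960
√(n−2) ≥ 1.960·√(1−0.2601) / 0.51 = 1.960·0.860174 / 0.51 = 3.3058
n−2 ≥ 10.9283  ⇒  n ≥ 12.9283
Smallest integer n = 13

13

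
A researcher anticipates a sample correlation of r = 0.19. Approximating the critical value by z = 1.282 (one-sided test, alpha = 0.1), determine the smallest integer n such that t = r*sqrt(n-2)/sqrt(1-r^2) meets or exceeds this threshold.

r√(n−2)/√(1−r²) ≥ 1.282  ⇔  n−2 ≥ (1.282)²·(1−r²)/r²
(1−r²)/r² = (1−0.0361)/0.0361 = 26.7008
n ≥ 2 + 1.643524·26.7008 = 2 + 43.8834 = 45.8834
⌈45.8834⌉ = 46

46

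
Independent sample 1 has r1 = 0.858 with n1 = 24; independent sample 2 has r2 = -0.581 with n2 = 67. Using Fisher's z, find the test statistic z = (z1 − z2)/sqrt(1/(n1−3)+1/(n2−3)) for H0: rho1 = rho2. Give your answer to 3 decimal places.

Fisher z-transforms: z1 = atanh(0.858) = 1.285714, z2 = atanh(-0.581) = -0.663971; difference d = 1.949685
Var(d) = 1/21 + 1/64 = 0.0476190 + 0.0156250 = 0.0632440
z = d/√Var(d) = 1.949685 / √0.0632440 = 1.949685 / 0.251484 = 7.753

7.753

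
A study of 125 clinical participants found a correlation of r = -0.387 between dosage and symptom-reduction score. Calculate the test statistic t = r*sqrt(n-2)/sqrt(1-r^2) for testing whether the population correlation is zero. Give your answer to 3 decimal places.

t = r·√(n−2) / √(1−r²) with r = -0.387, n = 125
  = -0.387·√123 / √(1 − 0.149769)
  = -0.387·11.090537 / 0.922080
  = -4.292038 / 0.922080 = -4.655

-4.655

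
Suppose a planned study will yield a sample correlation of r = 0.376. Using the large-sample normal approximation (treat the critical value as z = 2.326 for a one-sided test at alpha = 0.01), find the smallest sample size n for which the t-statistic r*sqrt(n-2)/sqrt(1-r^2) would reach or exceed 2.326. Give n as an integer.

35

r√(n−2)/√(1−r²) ≥ 2.326  ⇔  n−2 ≥ (2.326)²·(1−r²)/r²
(1−r²)/r² = (1−0.141376)/0.141376 = 6.0733
n ≥ 2 + 5.410276·6.0733 = 2 + 32.8582 = 34.8582
⌈34.8582⌉ = 35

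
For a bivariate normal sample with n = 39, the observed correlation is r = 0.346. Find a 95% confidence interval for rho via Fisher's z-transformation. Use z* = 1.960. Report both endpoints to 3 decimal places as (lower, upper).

Fisher z: z_r = atanh(r) = ½·ln((1+0.346)/(1−0.346)) = 0.360893
SE(z) = 1/√(n−3) = 1/√36 = 0.166667
95% ⇒ z* = 1.960; margin = 1.960·0.166667 = 0.326667
CI on z-scale: (0.034226, 0.687560)
Back-transform: tanh(0.034226) = 0.034213, tanh(0.687560) = 0.596412

(0.034, 0.596)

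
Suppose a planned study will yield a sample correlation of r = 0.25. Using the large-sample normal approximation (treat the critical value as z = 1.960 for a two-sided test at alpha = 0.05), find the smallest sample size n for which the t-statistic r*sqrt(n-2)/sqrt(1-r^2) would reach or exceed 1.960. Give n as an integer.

Need r·√(n−2)/√(1−r²) ≥ 1.960
√(n−2) ≥ 1.960·√(1−0.0625) / 0.25 = 1.960·0.968246 / 0.25 = 7.5910
n−2 ≥ 57.6233  ⇒  n ≥ 59.6233
Smallest integer n = 60

60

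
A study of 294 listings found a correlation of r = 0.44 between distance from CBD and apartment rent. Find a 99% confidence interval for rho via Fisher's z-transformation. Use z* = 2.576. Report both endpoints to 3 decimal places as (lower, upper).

(0.311, 0.553)

Fisher z: z_r = atanh(r) = ½·ln((1+0.44)/(1−0.44)) = 0.472231
SE(z) = 1/√(n−3) = 1/√291 = 0.058621
99% ⇒ z* = 2.576; margin = 2.576·0.058621 = 0.151008
CI on z-scale: (0.321223, 0.623239)
Back-transform: tanh(0.321223) = 0.310612, tanh(0.623239) = 0.553379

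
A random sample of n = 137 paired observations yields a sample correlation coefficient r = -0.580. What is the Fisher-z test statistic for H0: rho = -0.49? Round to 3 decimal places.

Fisher z: atanh(-0.580) = -0.662463, atanh(-0.49) = -0.536060
z = (z_r − z_0)·√(n−3) = (-0.662463 − (-0.536060))·√134 = -0.126403 · 11.575837 = -1.463

-1.463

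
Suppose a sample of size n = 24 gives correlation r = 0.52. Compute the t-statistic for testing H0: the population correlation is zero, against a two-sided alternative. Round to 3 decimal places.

2.855

1 − r² = 1 − 0.2704 = 0.7296;  √(1−r²) = 0.854166
√(n−2) = √22 = 4.690416
t = r·√(n−2)/√(1−r²) = 0.52 · 4.690416 / 0.854166 = 2.855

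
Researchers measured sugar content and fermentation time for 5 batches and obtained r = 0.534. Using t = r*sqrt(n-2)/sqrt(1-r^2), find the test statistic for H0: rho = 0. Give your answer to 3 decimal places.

1 − r² = 1 − 0.285156 = 0.714844;  √(1−r²) = 0.845484
√(n−2) = √3 = 1.732051
t = r·√(n−2)/√(1−r²) = 0.534 · 1.732051 / 0.845484 = 1.094

1.094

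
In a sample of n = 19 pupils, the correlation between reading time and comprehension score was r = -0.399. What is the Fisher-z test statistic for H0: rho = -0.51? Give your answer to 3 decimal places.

Fisher z: atanh(-0.399) = -0.422459, atanh(-0.51) = -0.562730
z = (z_r − z_0)·√(n−3) = (-0.422459 − (-0.562730))·√16 = 0.140271 · 4.000000 = 0.561

0.561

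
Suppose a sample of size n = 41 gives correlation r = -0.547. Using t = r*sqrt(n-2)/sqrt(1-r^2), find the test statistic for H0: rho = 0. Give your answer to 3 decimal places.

-4.081

t = r·√(n−2) / √(1−r²) with r = -0.547, n = 41
  = -0.547·√39 / √(1 − 0.299209)
  = -0.547·6.244998 / 0.837133
  = -3.416014 / 0.837133 = -4.081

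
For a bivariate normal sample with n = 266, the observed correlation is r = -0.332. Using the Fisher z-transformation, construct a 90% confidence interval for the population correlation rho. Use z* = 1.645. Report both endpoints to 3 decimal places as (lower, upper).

Fisher z: z_r = atanh(r) = ½·ln((1+(-0.332))/(1−(-0.332))) = -0.345074
SE(z) = 1/√(n−3) = 1/√263 = 0.061663
90% ⇒ z* = 1.645; margin = 1.645·0.061663 = 0.101436
CI on z-scale: (-0.446510, -0.243638)
Back-transform: tanh(-0.446510) = -0.419026, tanh(-0.243638) = -0.238929

(-0.419, -0.239)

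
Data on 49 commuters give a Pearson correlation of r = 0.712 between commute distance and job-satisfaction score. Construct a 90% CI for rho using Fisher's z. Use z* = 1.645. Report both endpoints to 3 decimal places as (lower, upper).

(0.571, 0.812)

z_r = atanh(0.712) = 0.891229;  SE = 1/√(n−3) = 1/√46 = 0.147442
z-limits: 0.891229 ± 1.645·0.147442 = 0.891229 ± 0.242542 = [0.648687, 1.133771]
ρ-limits: (tanh 0.648687, tanh 1.133771) = (0.571, 0.812)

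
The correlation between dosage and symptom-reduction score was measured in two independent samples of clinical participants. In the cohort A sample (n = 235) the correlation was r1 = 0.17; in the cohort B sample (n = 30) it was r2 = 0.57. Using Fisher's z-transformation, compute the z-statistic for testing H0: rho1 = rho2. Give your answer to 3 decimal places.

-2.340

Fisher z-transforms: z1 = atanh(0.17) = 0.171667, z2 = atanh(0.57) = 0.647523; difference d = -0.475856
Var(d) = 1/232 + 1/27 = 0.0043103 + 0.0370370 = 0.0413473
z = d/√Var(d) = -0.475856 / √0.0413473 = -0.475856 / 0.203340 = -2.340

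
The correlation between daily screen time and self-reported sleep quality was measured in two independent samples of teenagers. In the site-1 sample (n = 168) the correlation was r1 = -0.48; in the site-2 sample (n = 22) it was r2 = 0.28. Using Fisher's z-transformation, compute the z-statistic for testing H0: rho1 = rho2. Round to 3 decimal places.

z1 = atanh(-0.48) = -0.522984,  z2 = atanh(0.28) = 0.287682
SE = √(1/(n1−3) + 1/(n2−3)) = √(1/165 + 1/19) = √(0.0060606 + 0.0526316) = √0.0586922 = 0.242265
z = (z1 − z2)/SE = (-0.522984 − 0.287682) / 0.242265 = -0.810666 / 0.242265 = -3.346

-3.346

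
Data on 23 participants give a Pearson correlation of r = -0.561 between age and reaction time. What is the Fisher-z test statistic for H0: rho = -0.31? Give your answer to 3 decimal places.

z_r = atanh(-0.561) = -0.634291,  z_0 = atanh(-0.31) = -0.320545
SE = 1/√(n−3) = 1/√20 = 0.223607
z = (z_r − z_0)/SE = (-0.634291 − (-0.320545)) / 0.223607 = -0.313746 / 0.223607 = -1.403

-1.403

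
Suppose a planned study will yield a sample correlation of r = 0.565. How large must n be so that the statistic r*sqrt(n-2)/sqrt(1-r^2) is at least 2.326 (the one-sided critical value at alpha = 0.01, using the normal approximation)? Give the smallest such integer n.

Need r·√(n−2)/√(1−r²) ≥ 2.326
√(n−2) ≥ 2.326·√(1−0.319225) / 0.565 = 2.326·0.825091 / 0.565 = 3.3967
n−2 ≥ 11.5376  ⇒  n ≥ 13.5376
Smallest integer n = 14

14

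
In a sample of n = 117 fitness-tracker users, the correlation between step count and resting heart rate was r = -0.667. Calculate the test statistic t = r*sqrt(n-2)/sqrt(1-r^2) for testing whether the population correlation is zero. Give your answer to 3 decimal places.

-9.600

t = r·√(n−2) / √(1−r²) with r = -0.667, n = 117
  = -0.667·√115 / √(1 − 0.444889)
  = -0.667·10.723805 / 0.745058
  = -7.152778 / 0.745058 = -9.600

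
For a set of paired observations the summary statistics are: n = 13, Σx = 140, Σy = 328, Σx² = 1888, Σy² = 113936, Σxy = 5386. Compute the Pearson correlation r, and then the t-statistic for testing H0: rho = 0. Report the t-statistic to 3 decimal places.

S_xy = nΣxy − ΣxΣy = 13·5386 − 140·328 = 70018 − 45920 = 24098
S_xx = nΣx² − (Σx)² = 13·1888 − 140² = 24544 − 19600 = 4944
S_yy = nΣy² − (Σy)² = 13·113936 − 328² = 1481168 − 107584 = 1373584
r = S_xy / √(S_xx·S_yy) = 24098 / √(4944·1373584) = 24098 / √6790999296 = 24098 / 82407.5197 = 0.2924
t = r·√(n−2)/√(1−r²) = 0.2924·√11 / √(1−0.085498) = 0.969781 / 0.956296 = 1.014

1.014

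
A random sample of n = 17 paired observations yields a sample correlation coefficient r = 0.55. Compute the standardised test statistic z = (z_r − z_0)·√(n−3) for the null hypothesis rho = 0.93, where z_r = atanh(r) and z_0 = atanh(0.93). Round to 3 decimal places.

-3.891

Fisher z: atanh(0.55) = 0.618381, atanh(0.93) = 1.658390
z = (z_r − z_0)·√(n−3) = (0.618381 − 1.658390)·√14 = -1.040009 · 3.741657 = -3.891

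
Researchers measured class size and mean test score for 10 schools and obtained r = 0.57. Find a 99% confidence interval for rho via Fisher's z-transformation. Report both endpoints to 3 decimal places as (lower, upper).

Fisher z: z_r = atanh(r) = ½·ln((1+0.57)/(1−0.57)) = 0.647523
SE(z) = 1/√(n−3) = 1/√7 = 0.377964
99% ⇒ z* = 2.576; margin = 2.576·0.377964 = 0.973635
CI on z-scale: (-0.326112, 1.621158)
Back-transform: tanh(-0.326112) = -0.315023, tanh(1.621158) = 0.924792

(-0.315, 0.925)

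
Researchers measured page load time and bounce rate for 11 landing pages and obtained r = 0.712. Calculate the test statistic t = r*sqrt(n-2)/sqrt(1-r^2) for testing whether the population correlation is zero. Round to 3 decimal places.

1 − r² = 1 − 0.506944 = 0.493056;  √(1−r²) = 0.702179
√(n−2) = √9 = 3.000000
t = r·√(n−2)/√(1−r²) = 0.712 · 3.000000 / 0.702179 = 3.042

3.042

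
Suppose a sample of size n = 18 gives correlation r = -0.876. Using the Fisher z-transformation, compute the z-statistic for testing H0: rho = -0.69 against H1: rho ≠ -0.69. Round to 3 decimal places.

-1.977

z_r = atanh(-0.876) = -1.358308,  z_0 = atanh(-0.69) = -0.847956
SE = 1/√(n−3) = 1/√15 = 0.258199
z = (z_r − z_0)/SE = (-1.358308 − (-0.847956)) / 0.258199 = -0.510352 / 0.258199 = -1.977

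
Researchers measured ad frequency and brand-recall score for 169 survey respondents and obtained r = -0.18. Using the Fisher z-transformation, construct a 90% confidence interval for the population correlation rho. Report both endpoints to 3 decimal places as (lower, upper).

z_r = atanh(-0.18) = -0.181983;  SE = 1/√(n−3) = 1/√166 = 0.077615
z-limits: -0.181983 ± 1.645·0.077615 = -0.181983 ± 0.127677 = [-0.309660, -0.054306]
ρ-limits: (tanh -0.309660, tanh -0.054306) = (-0.300, -0.054)

(-0.300, -0.054)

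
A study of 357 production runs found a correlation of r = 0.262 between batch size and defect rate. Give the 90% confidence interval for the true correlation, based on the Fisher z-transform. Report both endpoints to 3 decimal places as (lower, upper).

(0.179, 0.341)

z_r = atanh(0.262) = 0.268255;  SE = 1/√(n−3) = 1/√354 = 0.053149
z-limits: 0.268255 ± 1.645·0.053149 = 0.268255 ± 0.087430 = [0.180825, 0.355685]
ρ-limits: (tanh 0.180825, tanh 0.355685) = (0.179, 0.341)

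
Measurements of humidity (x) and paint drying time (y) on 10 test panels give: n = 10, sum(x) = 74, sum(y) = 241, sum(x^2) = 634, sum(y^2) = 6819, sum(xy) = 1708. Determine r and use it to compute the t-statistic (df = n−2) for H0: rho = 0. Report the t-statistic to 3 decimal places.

-0.746

S_xy = nΣxy − ΣxΣy = 10·1708 − 74·241 = 17080 − 17834 = -754
S_xx = nΣx² − (Σx)² = 10·634 − 74² = 6340 − 5476 = 864
S_yy = nΣy² − (Σy)² = 10·6819 − 241² = 68190 − 58081 = 10109
r = S_xy / √(S_xx·S_yy) = -754 / √(864·10109) = -754 / √8734176 = -754 / 2955.3639 = -0.2551
t = r·√(n−2)/√(1−r²) = -0.2551·√8 / √(1−0.065076) = -0.721532 / 0.966915 = -0.746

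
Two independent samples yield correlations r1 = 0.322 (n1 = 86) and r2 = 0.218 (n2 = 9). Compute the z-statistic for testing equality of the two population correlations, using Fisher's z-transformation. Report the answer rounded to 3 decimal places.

Fisher z-transforms: z1 = atanh(0.322) = 0.333877, z2 = atanh(0.218) = 0.221555; difference d = 0.112322
Var(d) = 1/83 + 1/6 = 0.0120482 + 0.1666667 = 0.1787149
z = d/√Var(d) = 0.112322 / √0.1787149 = 0.112322 / 0.422747 = 0.266

0.266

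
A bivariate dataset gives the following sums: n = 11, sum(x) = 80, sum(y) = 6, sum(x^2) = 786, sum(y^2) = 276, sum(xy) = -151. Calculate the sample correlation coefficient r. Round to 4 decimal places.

-0.8248

S_xy = nΣxy − ΣxΣy = 11·(-151) − 80·6 = -1661 − 480 = -2141
S_xx = nΣx² − (Σx)² = 11·786 − 80² = 8646 − 6400 = 2246
S_yy = nΣy² − (Σy)² = 11·276 − 6² = 3036 − 36 = 3000
r = S_xy / √(S_xx·S_yy) = -2141 / √(2246·3000) = -2141 / √6738000 = -2141 / 2595.7658 = -0.8248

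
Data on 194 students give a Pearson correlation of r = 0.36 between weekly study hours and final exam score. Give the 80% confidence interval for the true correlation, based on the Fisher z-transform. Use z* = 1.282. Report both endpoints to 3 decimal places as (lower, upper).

Fisher z: z_r = atanh(r) = ½·ln((1+0.36)/(1−0.36)) = 0.376886
SE(z) = 1/√(n−3) = 1/√191 = 0.072357
80% ⇒ z* = 1.282; margin = 1.282·0.072357 = 0.092762
CI on z-scale: (0.284124, 0.469648)
Back-transform: tanh(0.284124) = 0.276718, tanh(0.469648) = 0.437915

(0.277, 0.438)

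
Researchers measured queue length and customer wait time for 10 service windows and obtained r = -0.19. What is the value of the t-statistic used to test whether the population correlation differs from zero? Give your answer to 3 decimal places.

-0.547

t = r·√(n−2) / √(1−r²) with r = -0.19, n = 10
  = -0.19·√8 / √(1 − 0.0361)
  = -0.19·2.828427 / 0.981784
  = -0.537401 / 0.981784 = -0.547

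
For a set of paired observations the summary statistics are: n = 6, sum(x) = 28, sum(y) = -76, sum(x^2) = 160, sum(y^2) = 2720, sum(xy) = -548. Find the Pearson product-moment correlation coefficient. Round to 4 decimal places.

S_xy = nΣxy − ΣxΣy = 6·(-548) − 28·(-76) = -3288 − (-2128) = -1160
S_xx = nΣx² − (Σx)² = 6·160 − 28² = 960 − 784 = 176
S_yy = nΣy² − (Σy)² = 6·2720 − (-76)² = 16320 − 5776 = 10544
r = S_xy / √(S_xx·S_yy) = -1160 / √(176·10544) = -1160 / √1855744 = -1160 / 1362.2570 = -0.8515

-0.8515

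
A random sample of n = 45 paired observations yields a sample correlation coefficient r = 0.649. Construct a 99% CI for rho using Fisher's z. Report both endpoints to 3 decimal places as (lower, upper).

z_r = atanh(0.649) = 0.773569;  SE = 1/√(n−3) = 1/√42 = 0.154303
z-limits: 0.773569 ± 2.576·0.154303 = 0.773569 ± 0.397485 = [0.376084, 1.171054]
ρ-limits: (tanh 0.376084, tanh 1.171054) = (0.359, 0.825)

(0.359, 0.825)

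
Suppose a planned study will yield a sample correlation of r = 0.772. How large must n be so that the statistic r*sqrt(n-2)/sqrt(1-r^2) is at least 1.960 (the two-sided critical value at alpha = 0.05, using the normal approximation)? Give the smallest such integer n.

r√(n−2)/√(1−r²) ≥ 1.960  ⇔  n−2 ≥ (1.960)²·(1−r²)/r²
(1−r²)/r² = (1−0.595984)/0.595984 = 0.6779
n ≥ 2 + 3.8416·0.6779 = 2 + 2.6042 = 4.6042
⌈4.6042⌉ = 5

5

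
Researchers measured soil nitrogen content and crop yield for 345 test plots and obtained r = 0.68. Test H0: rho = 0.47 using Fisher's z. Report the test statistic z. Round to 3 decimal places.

5.900

Fisher z: atanh(0.68) = 0.829114, atanh(0.47) = 0.510070
z = (z_r − z_0)·√(n−3) = (0.829114 − 0.510070)·√342 = 0.319044 · 18.493242 = 5.900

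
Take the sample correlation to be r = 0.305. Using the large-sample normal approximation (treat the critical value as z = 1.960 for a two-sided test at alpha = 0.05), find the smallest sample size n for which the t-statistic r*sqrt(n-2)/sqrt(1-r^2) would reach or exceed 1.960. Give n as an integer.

Need r·√(n−2)/√(1−r²) ≥ 1.960
√(n−2) ≥ 1.960·√(1−0.093025) / 0.305 = 1.960·0.952352 / 0.305 = 6.1200
n−2 ≥ 37.4544  ⇒  n ≥ 39.4544
Smallest integer n = 40

40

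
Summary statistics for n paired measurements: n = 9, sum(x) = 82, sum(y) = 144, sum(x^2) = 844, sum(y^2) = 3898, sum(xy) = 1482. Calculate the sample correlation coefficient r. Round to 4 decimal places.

S_xy = nΣxy − ΣxΣy = 9·1482 − 82·144 = 13338 − 11808 = 1530
S_xx = nΣx² − (Σx)² = 9·844 − 82² = 7596 − 6724 = 872
S_yy = nΣy² − (Σy)² = 9·3898 − 144² = 35082 − 20736 = 14346
r = S_xy / √(S_xx·S_yy) = 1530 / √(872·14346) = 1530 / √12509712 = 1530 / 3536.9071 = 0.4326

0.4326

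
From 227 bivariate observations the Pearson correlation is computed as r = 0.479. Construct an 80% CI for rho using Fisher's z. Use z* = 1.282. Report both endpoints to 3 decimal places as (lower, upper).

Fisher z: z_r = atanh(r) = ½·ln((1+0.479)/(1−0.479)) = 0.521686
SE(z) = 1/√(n−3) = 1/√224 = 0.066815
80% ⇒ z* = 1.282; margin = 1.282·0.066815 = 0.085657
CI on z-scale: (0.436029, 0.607343)
Back-transform: tanh(0.436029) = 0.410347, tanh(0.607343) = 0.542254

(0.410, 0.542)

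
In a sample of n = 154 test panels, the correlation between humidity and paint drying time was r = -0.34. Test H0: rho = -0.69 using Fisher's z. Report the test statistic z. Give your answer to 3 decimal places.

6.069

z_r = atanh(-0.34) = -0.354093,  z_0 = atanh(-0.69) = -0.847956
SE = 1/√(n−3) = 1/√151 = 0.081379
z = (z_r − z_0)/SE = (-0.354093 − (-0.847956)) / 0.081379 = 0.493863 / 0.081379 = 6.069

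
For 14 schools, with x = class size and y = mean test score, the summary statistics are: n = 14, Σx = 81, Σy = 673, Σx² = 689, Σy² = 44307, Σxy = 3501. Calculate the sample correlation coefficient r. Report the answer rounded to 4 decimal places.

S_xy = nΣxy − ΣxΣy = 14·3501 − 81·673 = 49014 − 54513 = -5499
S_xx = nΣx² − (Σx)² = 14·689 − 81² = 9646 − 6561 = 3085
S_yy = nΣy² − (Σy)² = 14·44307 − 673² = 620298 − 452929 = 167369
r = S_xy / √(S_xx·S_yy) = -5499 / √(3085·167369) = -5499 / √516333365 = -5499 / 22722.9700 = -0.2420

-0.2420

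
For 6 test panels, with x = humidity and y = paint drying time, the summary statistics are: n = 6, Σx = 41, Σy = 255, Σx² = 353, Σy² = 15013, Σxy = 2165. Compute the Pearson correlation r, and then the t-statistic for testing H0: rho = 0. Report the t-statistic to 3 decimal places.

Numerator: nΣxy − (Σx)(Σy) = 6·2165 − (41)(255) = 2535
Denominator: √[(nΣx²−(Σx)²)(nΣy²−(Σy)²)]
  nΣx²−(Σx)² = 6·353 − 1681 = 437;  nΣy²−(Σy)² = 6·15013 − 65025 = 25053
  √(437·25053) = √10948161 = 3308.8005
r = 2535 / 3308.8005 = 0.7661
t = r·√(n−2)/√(1−r²) = 0.7661·√4 / √(1−0.586909) = 1.532200 / 0.642722 = 2.384

2.384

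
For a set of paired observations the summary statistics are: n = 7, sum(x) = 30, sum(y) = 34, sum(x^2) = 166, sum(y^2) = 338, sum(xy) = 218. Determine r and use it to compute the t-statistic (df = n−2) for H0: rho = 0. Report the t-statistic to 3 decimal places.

Numerator: nΣxy − (Σx)(Σy) = 7·218 − (30)(34) = 506
Denominator: √[(nΣx²−(Σx)²)(nΣy²−(Σy)²)]
  nΣx²−(Σx)² = 7·166 − 900 = 262;  nΣy²−(Σy)² = 7·338 − 1156 = 1210
  √(262·1210) = √317020 = 563.0453
r = 506 / 563.0453 = 0.8987
t = r·√(n−2)/√(1−r²) = 0.8987·√5 / √(1−0.807662) = 2.009554 / 0.438564 = 4.582

4.582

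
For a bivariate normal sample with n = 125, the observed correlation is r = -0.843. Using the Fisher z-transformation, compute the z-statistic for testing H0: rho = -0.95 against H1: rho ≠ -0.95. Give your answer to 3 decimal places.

6.631

z_r = atanh(-0.843) = -1.231452,  z_0 = atanh(-0.95) = -1.831781
SE = 1/√(n−3) = 1/√122 = 0.090536
z = (z_r − z_0)/SE = (-1.231452 − (-1.831781)) / 0.090536 = 0.600329 / 0.090536 = 6.631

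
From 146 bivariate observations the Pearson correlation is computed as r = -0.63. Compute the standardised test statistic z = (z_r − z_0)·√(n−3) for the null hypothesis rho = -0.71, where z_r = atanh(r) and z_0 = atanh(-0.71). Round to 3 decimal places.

1.743

Fisher z: atanh(-0.63) = -0.741416, atanh(-0.71) = -0.887184
z = (z_r − z_0)·√(n−3) = (-0.741416 − (-0.887184))·√143 = 0.145768 · 11.958261 = 1.743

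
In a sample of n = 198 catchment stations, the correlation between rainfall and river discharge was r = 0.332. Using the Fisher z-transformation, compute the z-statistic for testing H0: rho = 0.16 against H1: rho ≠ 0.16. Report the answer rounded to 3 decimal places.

Fisher z: atanh(0.332) = 0.345074, atanh(0.16) = 0.161387
z = (z_r − z_0)·√(n−3) = (0.345074 − 0.161387)·√195 = 0.183687 · 13.964240 = 2.565

2.565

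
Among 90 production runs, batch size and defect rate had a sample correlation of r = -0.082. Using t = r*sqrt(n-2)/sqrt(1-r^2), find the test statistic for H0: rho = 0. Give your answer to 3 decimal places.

t = r·√(n−2) / √(1−r²) with r = -0.082, n = 90
  = -0.082·√88 / √(1 − 0.006724)
  = -0.082·9.380832 / 0.996632
  = -0.769228 / 0.996632 = -0.772

-0.772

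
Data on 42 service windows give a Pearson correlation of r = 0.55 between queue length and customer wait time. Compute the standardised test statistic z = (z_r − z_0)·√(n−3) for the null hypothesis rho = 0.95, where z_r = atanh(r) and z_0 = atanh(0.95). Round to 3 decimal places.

z_r = atanh(0.55) = 0.618381,  z_0 = atanh(0.95) = 1.831781
SE = 1/√(n−3) = 1/√39 = 0.160128
z = (z_r − z_0)/SE = (0.618381 − 1.831781) / 0.160128 = -1.213400 / 0.160128 = -7.578

-7.578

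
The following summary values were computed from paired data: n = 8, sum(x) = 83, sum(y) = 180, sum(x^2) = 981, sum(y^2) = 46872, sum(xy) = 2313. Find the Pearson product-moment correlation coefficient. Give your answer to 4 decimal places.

Numerator: nΣxy − (Σx)(Σy) = 8·2313 − (83)(180) = 3564
Denominator: √[(nΣx²−(Σx)²)(nΣy²−(Σy)²)]
  nΣx²−(Σx)² = 8·981 − 6889 = 959;  nΣy²−(Σy)² = 8·46872 − 32400 = 342576
  √(959·342576) = √328530384 = 18125.4071
r = 3564 / 18125.4071 = 0.1966

0.1966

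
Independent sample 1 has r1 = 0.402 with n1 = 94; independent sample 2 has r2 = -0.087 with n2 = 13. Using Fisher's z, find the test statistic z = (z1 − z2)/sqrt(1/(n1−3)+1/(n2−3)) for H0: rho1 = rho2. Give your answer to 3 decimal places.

Fisher z-transforms: z1 = atanh(0.402) = 0.426032, z2 = atanh(-0.087) = -0.087221; difference d = 0.513253
Var(d) = 1/91 + 1/10 = 0.0109890 + 0.1000000 = 0.1109890
z = d/√Var(d) = 0.513253 / √0.1109890 = 0.513253 / 0.333150 = 1.541

1.541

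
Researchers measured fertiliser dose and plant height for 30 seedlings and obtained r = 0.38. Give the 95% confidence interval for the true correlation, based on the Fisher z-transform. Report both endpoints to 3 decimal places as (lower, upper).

z_r = atanh(0.38) = 0.400060;  SE = 1/√(n−3) = 1/√27 = 0.192450
z-limits: 0.400060 ± 1.960·0.192450 = 0.400060 ± 0.377202 = [0.022858, 0.777262]
ρ-limits: (tanh 0.022858, tanh 0.777262) = (0.023, 0.651)

(0.023, 0.651)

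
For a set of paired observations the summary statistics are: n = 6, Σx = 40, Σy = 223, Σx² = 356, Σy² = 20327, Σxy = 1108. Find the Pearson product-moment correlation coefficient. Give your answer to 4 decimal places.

Numerator: nΣxy − (Σx)(Σy) = 6·1108 − (40)(223) = -2272
Denominator: √[(nΣx²−(Σx)²)(nΣy²−(Σy)²)]
  nΣx²−(Σx)² = 6·356 − 1600 = 536;  nΣy²−(Σy)² = 6·20327 − 49729 = 72233
  √(536·72233) = √38716888 = 6222.2896
r = -2272 / 6222.2896 = -0.3651

-0.3651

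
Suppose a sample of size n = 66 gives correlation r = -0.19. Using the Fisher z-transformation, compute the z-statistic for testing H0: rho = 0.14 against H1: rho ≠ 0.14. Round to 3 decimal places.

z_r = atanh(-0.19) = -0.192337,  z_0 = atanh(0.14) = 0.140926
SE = 1/√(n−3) = 1/√63 = 0.125988
z = (z_r − z_0)/SE = (-0.192337 − 0.140926) / 0.125988 = -0.333263 / 0.125988 = -2.645

-2.645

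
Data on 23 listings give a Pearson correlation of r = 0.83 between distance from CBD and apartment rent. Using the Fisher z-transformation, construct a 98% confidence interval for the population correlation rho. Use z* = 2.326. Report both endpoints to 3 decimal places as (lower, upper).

(0.584, 0.936)

Fisher z: z_r = atanh(r) = ½·ln((1+0.83)/(1−0.83)) = 1.188136
SE(z) = 1/√(n−3) = 1/√20 = 0.223607
98% ⇒ z* = 2.326; margin = 2.326·0.223607 = 0.520110
CI on z-scale: (0.668026, 1.708246)
Back-transform: tanh(0.668026) = 0.583680, tanh(1.708246) = 0.936432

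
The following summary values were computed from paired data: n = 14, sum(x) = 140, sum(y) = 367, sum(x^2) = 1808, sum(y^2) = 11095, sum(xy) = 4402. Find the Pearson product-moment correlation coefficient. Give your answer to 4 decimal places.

S_xy = nΣxy − ΣxΣy = 14·4402 − 140·367 = 61628 − 51380 = 10248
S_xx = nΣx² − (Σx)² = 14·1808 − 140² = 25312 − 19600 = 5712
S_yy = nΣy² − (Σy)² = 14·11095 − 367² = 155330 − 134689 = 20641
r = S_xy / √(S_xx·S_yy) = 10248 / √(5712·20641) = 10248 / √117901392 = 10248 / 10858.2407 = 0.9438

0.9438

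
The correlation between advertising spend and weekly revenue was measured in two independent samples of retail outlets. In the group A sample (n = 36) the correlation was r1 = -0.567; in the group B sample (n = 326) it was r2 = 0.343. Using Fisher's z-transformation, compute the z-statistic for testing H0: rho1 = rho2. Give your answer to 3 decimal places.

-5.475

z1 = atanh(-0.567) = -0.643090,  z2 = atanh(0.343) = 0.357489
SE = √(1/(n1−3) + 1/(n2−3)) = √(1/33 + 1/323) = √(0.0303030 + 0.0030960) = √0.0333990 = 0.182754
z = (z1 − z2)/SE = (-0.643090 − 0.357489) / 0.182754 = -1.000579 / 0.182754 = -5.475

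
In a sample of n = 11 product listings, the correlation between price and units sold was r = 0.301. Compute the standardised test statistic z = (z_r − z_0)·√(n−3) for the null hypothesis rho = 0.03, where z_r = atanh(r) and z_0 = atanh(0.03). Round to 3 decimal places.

Fisher z: atanh(0.301) = 0.310619, atanh(0.03) = 0.030009
z = (z_r − z_0)·√(n−3) = (0.310619 − 0.030009)·√8 = 0.280610 · 2.828427 = 0.794

0.794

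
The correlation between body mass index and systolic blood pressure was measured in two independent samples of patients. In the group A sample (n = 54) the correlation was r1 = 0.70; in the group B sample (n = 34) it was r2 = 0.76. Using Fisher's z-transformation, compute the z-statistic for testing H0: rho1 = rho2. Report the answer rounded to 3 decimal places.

z1 = atanh(0.70) = 0.867301,  z2 = atanh(0.76) = 0.996215
SE = √(1/(n1−3) + 1/(n2−3)) = √(1/51 + 1/31) = √(0.0196078 + 0.0322581) = √0.0518659 = 0.227741
z = (z1 − z2)/SE = (0.867301 − 0.996215) / 0.227741 = -0.128914 / 0.227741 = -0.566

-0.566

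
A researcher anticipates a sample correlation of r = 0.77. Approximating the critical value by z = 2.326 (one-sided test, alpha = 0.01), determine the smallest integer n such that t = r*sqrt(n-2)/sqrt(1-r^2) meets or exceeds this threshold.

6

Need r·√(n−2)/√(1−r²) ≥ 2.326
√(n−2) ≥ 2.326·√(1−0.5929) / 0.77 = 2.326·0.638044 / 0.77 = 1.9274
n−2 ≥ 3.7149  ⇒  n ≥ 5.7149
Smallest integer n = 6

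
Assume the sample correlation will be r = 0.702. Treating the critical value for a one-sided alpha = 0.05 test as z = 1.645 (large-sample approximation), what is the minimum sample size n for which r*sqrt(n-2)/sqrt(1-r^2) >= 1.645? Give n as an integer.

5

Need r·√(n−2)/√(1−r²) ≥ 1.645
√(n−2) ≥ 1.645·√(1−0.492804) / 0.702 = 1.645·0.712177 / 0.702 = 1.6688
n−2 ≥ 2.7849  ⇒  n ≥ 4.7849
Smallest integer n = 5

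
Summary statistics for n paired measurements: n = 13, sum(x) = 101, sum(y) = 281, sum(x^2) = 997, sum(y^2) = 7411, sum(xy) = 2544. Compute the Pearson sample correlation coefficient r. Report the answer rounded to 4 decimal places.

0.6773

Numerator: nΣxy − (Σx)(Σy) = 13·2544 − (101)(281) = 4691
Denominator: √[(nΣx²−(Σx)²)(nΣy²−(Σy)²)]
  nΣx²−(Σx)² = 13·997 − 10201 = 2760;  nΣy²−(Σy)² = 13·7411 − 78961 = 17382
  √(2760·17382) = √47974320 = 6926.3497
r = 4691 / 6926.3497 = 0.6773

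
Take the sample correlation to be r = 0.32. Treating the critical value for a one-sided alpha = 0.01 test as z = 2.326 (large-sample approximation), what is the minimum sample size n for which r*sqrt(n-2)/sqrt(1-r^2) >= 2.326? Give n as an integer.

50

r√(n−2)/√(1−r²) ≥ 2.326  ⇔  n−2 ≥ (2.326)²·(1−r²)/r²
(1−r²)/r² = (1−0.1024)/0.1024 = 8.7656
n ≥ 2 + 5.410276·8.7656 = 2 + 47.4243 = 49.4243
⌈49.4243⌉ = 50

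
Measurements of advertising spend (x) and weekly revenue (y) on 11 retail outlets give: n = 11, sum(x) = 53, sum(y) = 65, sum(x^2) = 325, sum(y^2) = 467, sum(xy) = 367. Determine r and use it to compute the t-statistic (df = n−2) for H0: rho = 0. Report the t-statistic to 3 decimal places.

S_xy = nΣxy − ΣxΣy = 11·367 − 53·65 = 4037 − 3445 = 592
S_xx = nΣx² − (Σx)² = 11·325 − 53² = 3575 − 2809 = 766
S_yy = nΣy² − (Σy)² = 11·467 − 65² = 5137 − 4225 = 912
r = S_xy / √(S_xx·S_yy) = 592 / √(766·912) = 592 / √698592 = 592 / 835.8182 = 0.7083
t = r·√(n−2)/√(1−r²) = 0.7083·√9 / √(1−0.501689) = 2.124900 / 0.705911 = 3.010

3.010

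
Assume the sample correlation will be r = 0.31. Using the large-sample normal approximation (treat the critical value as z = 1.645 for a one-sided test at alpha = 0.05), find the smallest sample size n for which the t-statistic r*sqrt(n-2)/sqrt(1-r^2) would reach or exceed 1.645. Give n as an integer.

28

r√(n−2)/√(1−r²) ≥ 1.645  ⇔  n−2 ≥ (1.645)²·(1−r²)/r²
(1−r²)/r² = (1−0.0961)/0.0961 = 9.4058
n ≥ 2 + 2.706025·9.4058 = 2 + 25.4523 = 27.4523
⌈27.4523⌉ = 28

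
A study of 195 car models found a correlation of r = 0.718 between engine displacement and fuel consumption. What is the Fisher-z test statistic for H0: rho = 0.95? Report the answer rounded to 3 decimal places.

Fisher z: atanh(0.718) = 0.903505, atanh(0.95) = 1.831781
z = (z_r − z_0)·√(n−3) = (0.903505 − 1.831781)·√192 = -0.928276 · 13.856406 = -12.863

-12.863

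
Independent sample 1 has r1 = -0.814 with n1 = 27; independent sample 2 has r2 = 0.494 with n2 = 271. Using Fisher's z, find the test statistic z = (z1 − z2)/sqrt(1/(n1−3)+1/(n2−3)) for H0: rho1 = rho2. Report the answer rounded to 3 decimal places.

-7.885

z1 = atanh(-0.814) = -1.138771,  z2 = atanh(0.494) = 0.541338
SE = √(1/(n1−3) + 1/(n2−3)) = √(1/24 + 1/268) = √(0.0416667 + 0.0037313) = √0.0453980 = 0.213068
z = (z1 − z2)/SE = (-1.138771 − 0.541338) / 0.213068 = -1.680109 / 0.213068 = -7.885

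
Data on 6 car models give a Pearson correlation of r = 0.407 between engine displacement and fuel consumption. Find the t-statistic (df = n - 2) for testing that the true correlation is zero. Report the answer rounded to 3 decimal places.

t = r·√(n−2) / √(1−r²) with r = 0.407, n = 6
  = 0.407·√4 / √(1 − 0.165649)
  = 0.407·2.000000 / 0.913428
  = 0.814000 / 0.913428 = 0.891

0.891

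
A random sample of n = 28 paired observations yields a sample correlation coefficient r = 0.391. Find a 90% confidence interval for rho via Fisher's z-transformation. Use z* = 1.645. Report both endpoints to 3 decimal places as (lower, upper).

Fisher z: z_r = atanh(r) = ½·ln((1+0.391)/(1−0.391)) = 0.412980
SE(z) = 1/√(n−3) = 1/√25 = 0.200000
90% ⇒ z* = 1.645; margin = 1.645·0.200000 = 0.329000
CI on z-scale: (0.083980, 0.741980)
Back-transform: tanh(0.083980) = 0.083783, tanh(0.741980) = 0.630340

(0.084, 0.630)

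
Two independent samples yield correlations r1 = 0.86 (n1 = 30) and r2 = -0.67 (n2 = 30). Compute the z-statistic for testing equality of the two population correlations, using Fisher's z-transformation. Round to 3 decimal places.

7.731

Fisher z-transforms: z1 = atanh(0.86) = 1.293345, z2 = atanh(-0.67) = -0.810743; difference d = 2.104088
Var(d) = 1/27 + 1/27 = 0.0370370 + 0.0370370 = 0.0740740
z = d/√Var(d) = 2.104088 / √0.0740740 = 2.104088 / 0.272165 = 7.731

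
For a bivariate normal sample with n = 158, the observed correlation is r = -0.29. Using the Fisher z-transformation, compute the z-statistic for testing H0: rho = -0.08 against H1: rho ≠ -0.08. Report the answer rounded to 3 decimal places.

-2.719

Fisher z: atanh(-0.29) = -0.298566, atanh(-0.08) = -0.080171
z = (z_r − z_0)·√(n−3) = (-0.298566 − (-0.080171))·√155 = -0.218395 · 12.449900 = -2.719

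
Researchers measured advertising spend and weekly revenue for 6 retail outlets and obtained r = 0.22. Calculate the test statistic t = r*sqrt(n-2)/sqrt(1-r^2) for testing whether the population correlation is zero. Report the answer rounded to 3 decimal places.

0.451

t = r·√(n−2) / √(1−r²) with r = 0.22, n = 6
  = 0.22·√4 / √(1 − 0.0484)
  = 0.22·2.000000 / 0.975500
  = 0.440000 / 0.975500 = 0.451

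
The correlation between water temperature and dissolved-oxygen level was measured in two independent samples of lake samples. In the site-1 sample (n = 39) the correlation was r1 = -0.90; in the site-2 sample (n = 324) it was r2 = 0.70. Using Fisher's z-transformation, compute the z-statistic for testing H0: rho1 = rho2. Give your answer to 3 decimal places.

Fisher z-transforms: z1 = atanh(-0.90) = -1.472219, z2 = atanh(0.70) = 0.867301; difference d = -2.339520
Var(d) = 1/36 + 1/321 = 0.0277778 + 0.0031153 = 0.0308931
z = d/√Var(d) = -2.339520 / √0.0308931 = -2.339520 / 0.175764 = -13.311

-13.311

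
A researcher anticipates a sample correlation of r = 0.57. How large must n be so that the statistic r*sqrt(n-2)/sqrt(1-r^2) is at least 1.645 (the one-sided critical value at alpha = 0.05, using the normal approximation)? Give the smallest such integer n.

8

r√(n−2)/√(1−r²) ≥ 1.645  ⇔  n−2 ≥ (1.645)²·(1−r²)/r²
(1−r²)/r² = (1−0.3249)/0.3249 = 2.0779
n ≥ 2 + 2.706025·2.0779 = 2 + 5.6228 = 7.6228
⌈7.6228⌉ = 8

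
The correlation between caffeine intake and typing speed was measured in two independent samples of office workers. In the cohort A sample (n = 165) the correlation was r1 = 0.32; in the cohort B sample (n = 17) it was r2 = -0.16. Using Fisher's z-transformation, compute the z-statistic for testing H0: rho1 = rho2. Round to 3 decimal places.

1.770

z1 = atanh(0.32) = 0.331647,  z2 = atanh(-0.16) = -0.161387
SE = √(1/(n1−3) + 1/(n2−3)) = √(1/162 + 1/14) = √(0.0061728 + 0.0714286) = √0.0776014 = 0.278570
z = (z1 − z2)/SE = (0.331647 − (-0.161387)) / 0.278570 = 0.493034 / 0.278570 = 1.770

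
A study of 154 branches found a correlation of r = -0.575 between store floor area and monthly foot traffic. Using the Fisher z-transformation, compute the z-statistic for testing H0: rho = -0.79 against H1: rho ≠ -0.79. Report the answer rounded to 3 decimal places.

5.118

Fisher z: atanh(-0.575) = -0.654961, atanh(-0.79) = -1.071432
z = (z_r − z_0)·√(n−3) = (-0.654961 − (-1.071432))·√151 = 0.416471 · 12.288206 = 5.118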